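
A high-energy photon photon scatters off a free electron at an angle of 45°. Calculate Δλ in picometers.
0.7106 pm

Using the Compton scattering formula:
Δλ = λ_C(1 - cos θ)

where λ_C = h/(m_e·c) ≈ 2.4263 pm is the Compton wavelength of an electron.

For θ = 45°:
cos(45°) = 0.7071
1 - cos(45°) = 0.2929

Δλ = 2.4263 × 0.2929
Δλ = 0.7106 pm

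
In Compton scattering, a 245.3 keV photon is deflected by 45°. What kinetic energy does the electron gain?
30.2378 keV

By energy conservation: K_e = E_initial - E_final

First find the scattered photon energy:
Initial wavelength: λ = hc/E = 5.0544 pm
Compton shift: Δλ = λ_C(1 - cos(45°)) = 0.7106 pm
Final wavelength: λ' = 5.0544 + 0.7106 = 5.7650 pm
Final photon energy: E' = hc/λ' = 215.0622 keV

Electron kinetic energy:
K_e = E - E' = 245.3000 - 215.0622 = 30.2378 keV

(Intermediate values are shown rounded; full precision is carried through to the final answer.)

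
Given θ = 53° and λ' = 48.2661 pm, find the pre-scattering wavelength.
47.3000 pm

From λ' = λ + Δλ, we have λ = λ' - Δλ

First calculate the Compton shift:
Δλ = λ_C(1 - cos θ)
Δλ = 2.4263 × (1 - cos(53°))
Δλ = 2.4263 × 0.3982
Δλ = 0.9661 pm

Initial wavelength:
λ = λ' - Δλ
λ = 48.2661 - 0.9661
λ = 47.3000 pm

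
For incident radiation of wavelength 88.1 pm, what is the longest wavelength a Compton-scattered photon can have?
92.9526 pm (at θ = 180°)

The Compton shift is Δλ = λ_C(1 − cos θ).

Since cos θ ranges from −1 to 1, the factor (1 − cos θ) ranges from 0 to 2; the maximum shift occurs at θ = 180° (backscattering):
Δλ_max = 2λ_C = 2 × 2.4263 pm = 4.8526 pm

Maximum scattered wavelength:
λ'_max = λ₀ + Δλ_max = 88.1 + 4.8526 = 92.9526 pm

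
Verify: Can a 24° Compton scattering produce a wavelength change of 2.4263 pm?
No, inconsistent

Calculate the expected shift for θ = 24°:

Δλ_expected = λ_C(1 - cos(24°))
Δλ_expected = 2.4263 × (1 - cos(24°))
Δλ_expected = 2.4263 × 0.0865
Δλ_expected = 0.2098 pm

Given shift: 2.4263 pm
Expected shift: 0.2098 pm
Difference: 2.2165 pm

The values do not match. The given shift corresponds to θ ≈ 90.0°, not 24°.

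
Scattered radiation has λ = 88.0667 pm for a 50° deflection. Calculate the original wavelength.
87.2000 pm

From λ' = λ + Δλ, we have λ = λ' - Δλ

First calculate the Compton shift:
Δλ = λ_C(1 - cos θ)
Δλ = 2.4263 × (1 - cos(50°))
Δλ = 2.4263 × 0.3572
Δλ = 0.8667 pm

Initial wavelength:
λ = λ' - Δλ
λ = 88.0667 - 0.8667
λ = 87.2000 pm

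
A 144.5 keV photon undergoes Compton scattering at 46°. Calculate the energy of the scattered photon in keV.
133.0149 keV

First convert energy to wavelength:
λ = hc/E, with hc ≈ 1239.842 keV·pm (i.e. 1239.842 eV·nm)

For E = 144.5 keV = 144500 eV:
λ = 1239.842 keV·pm / 144.5 keV
λ = 8.5802 pm

Calculate the Compton shift:
Δλ = λ_C(1 - cos(46°)) = 2.4263 × 0.3053
Δλ = 0.7409 pm

Final wavelength:
λ' = 8.5802 + 0.7409 = 9.3211 pm

Final energy:
E' = hc/λ' = 1239.842 / 9.3211 = 133.0149 keV

(Intermediate values are shown rounded; full precision is carried through to the final answer.)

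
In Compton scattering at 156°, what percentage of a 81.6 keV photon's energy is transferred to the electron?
0.2341 (or 23.41%)

Calculate initial and final photon energies:

Initial: E₀ = 81.6 keV → λ₀ = 15.1941 pm
Compton shift: Δλ = 4.6429 pm
Final wavelength: λ' = 19.8370 pm
Final energy: E' = 62.5015 keV

Fractional energy loss:
(E₀ - E')/E₀ = (81.6000 - 62.5015)/81.6000
= 19.0985/81.6000
= 0.2341
= 23.41%

(Intermediate values are shown rounded; full precision is carried through to the final answer.)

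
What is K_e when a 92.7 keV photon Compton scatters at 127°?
20.8721 keV

By energy conservation: K_e = E_initial - E_final

First find the scattered photon energy:
Initial wavelength: λ = hc/E = 13.3748 pm
Compton shift: Δλ = λ_C(1 - cos(127°)) = 3.8865 pm
Final wavelength: λ' = 13.3748 + 3.8865 = 17.2613 pm
Final photon energy: E' = hc/λ' = 71.8279 keV

Electron kinetic energy:
K_e = E - E' = 92.7000 - 71.8279 = 20.8721 keV

(Intermediate values are shown rounded; full precision is carried through to the final answer.)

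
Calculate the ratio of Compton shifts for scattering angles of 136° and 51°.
136° produces the larger shift by a factor of 4.638

Calculate both shifts using Δλ = λ_C(1 - cos θ):

For θ₁ = 51°:
Δλ₁ = 2.4263 × (1 - cos(51°))
Δλ₁ = 2.4263 × 0.3707
Δλ₁ = 0.8994 pm

For θ₂ = 136°:
Δλ₂ = 2.4263 × (1 - cos(136°))
Δλ₂ = 2.4263 × 1.7193
Δλ₂ = 4.1717 pm

The 136° angle produces the larger shift.
Ratio: 4.1717/0.8994 = 4.638

(Intermediate values are shown rounded; full precision is carried through to the final answer.)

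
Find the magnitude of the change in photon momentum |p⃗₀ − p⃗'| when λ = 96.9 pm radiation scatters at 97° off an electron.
1.0104e-23 kg·m/s

Photon momentum magnitude is p = h/λ.

Initial momentum:
p₀ = h/λ = 6.6261e-34/9.6900e-11 = 6.8380e-24 kg·m/s

After scattering:
λ' = λ + Δλ = 96.9 + 2.7220 = 99.6220 pm
p' = h/λ' = 6.6261e-34/9.9622e-11 = 6.6512e-24 kg·m/s

Momentum is a vector; the scattered photon's direction makes angle θ = 97° with the incident direction. The magnitude of the vector change Δp⃗ = p⃗₀ − p⃗' is found from the law of cosines:
|Δp⃗|² = p₀² + p'² − 2p₀p'cos θ
|Δp⃗|² = (6.8380e-24)² + (6.6512e-24)² − 2·6.8380e-24·6.6512e-24·cos(97°)
|Δp⃗| = 1.0104e-23 kg·m/s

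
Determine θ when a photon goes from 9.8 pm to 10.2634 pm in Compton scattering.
36.00°

First find the wavelength shift:
Δλ = λ' - λ = 10.2634 - 9.8 = 0.4634 pm

Using Δλ = λ_C(1 - cos θ), with λ_C = h/(m_e·c) ≈ 2.42631024 pm:
cos θ = 1 - Δλ/λ_C
cos θ = 1 - 0.4634/2.42631024
cos θ = 0.809010

θ = arccos(0.809010)
θ = 36.00°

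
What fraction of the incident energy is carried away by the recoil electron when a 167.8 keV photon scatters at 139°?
0.3656 (or 36.56%)

Calculate initial and final photon energies:

Initial: E₀ = 167.8 keV → λ₀ = 7.3888 pm
Compton shift: Δλ = 4.2575 pm
Final wavelength: λ' = 11.6463 pm
Final energy: E' = 106.4582 keV

Fractional energy loss:
(E₀ - E')/E₀ = (167.8000 - 106.4582)/167.8000
= 61.3418/167.8000
= 0.3656
= 36.56%

(Intermediate values are shown rounded; full precision is carried through to the final answer.)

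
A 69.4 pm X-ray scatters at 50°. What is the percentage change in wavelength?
1.2489%

Calculate the Compton shift:
Δλ = λ_C(1 - cos(50°))
Δλ = 2.4263 × (1 - cos(50°))
Δλ = 2.4263 × 0.3572
Δλ = 0.8667 pm

Percentage change:
(Δλ/λ₀) × 100 = (0.8667/69.4) × 100
= 1.2489%

(Intermediate values are shown rounded; full precision is carried through to the final answer.)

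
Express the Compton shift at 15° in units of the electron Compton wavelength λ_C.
0.0341 λ_C

The Compton shift formula is:
Δλ = λ_C(1 - cos θ)

Dividing both sides by λ_C:
Δλ/λ_C = 1 - cos θ

For θ = 15°:
Δλ/λ_C = 1 - cos(15°)
Δλ/λ_C = 1 - 0.9659
Δλ/λ_C = 0.0341

This means the shift is 0.0341 × λ_C = 0.0827 pm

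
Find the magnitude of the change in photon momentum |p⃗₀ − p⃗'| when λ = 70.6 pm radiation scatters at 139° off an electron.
1.7083e-23 kg·m/s

Photon momentum magnitude is p = h/λ.

Initial momentum:
p₀ = h/λ = 6.6261e-34/7.0600e-11 = 9.3854e-24 kg·m/s

After scattering:
λ' = λ + Δλ = 70.6 + 4.2575 = 74.8575 pm
p' = h/λ' = 6.6261e-34/7.4857e-11 = 8.8516e-24 kg·m/s

Momentum is a vector; the scattered photon's direction makes angle θ = 139° with the incident direction. The magnitude of the vector change Δp⃗ = p⃗₀ − p⃗' is found from the law of cosines:
|Δp⃗|² = p₀² + p'² − 2p₀p'cos θ
|Δp⃗|² = (9.3854e-24)² + (8.8516e-24)² − 2·9.3854e-24·8.8516e-24·cos(139°)
|Δp⃗| = 1.7083e-23 kg·m/s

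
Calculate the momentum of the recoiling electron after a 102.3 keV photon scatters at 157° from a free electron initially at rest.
9.2321e-23 kg·m/s

The electron is initially at rest, so by conservation of momentum:
p⃗_e = p⃗₀ − p⃗'  (incident photon momentum minus scattered photon momentum)

Photon momentum magnitudes (p = h/λ = E/c):
λ₀ = hc/E₀ = 12.1197 pm → p₀ = h/λ₀ = 5.4672e-23 kg·m/s
Δλ = λ_C(1 − cos 157°) = 4.6597 pm
λ' = 16.7794 pm → p' = h/λ' = 3.9489e-23 kg·m/s

The scattered photon makes angle θ = 157° with the incident direction, so by the law of cosines:
|p⃗_e|² = p₀² + p'² − 2p₀p'cos θ
|p⃗_e|² = (5.4672e-23)² + (3.9489e-23)² − 2·5.4672e-23·3.9489e-23·cos(157°)
|p⃗_e| = 9.2321e-23 kg·m/s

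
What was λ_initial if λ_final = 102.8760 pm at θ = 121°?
99.2000 pm

From λ' = λ + Δλ, we have λ = λ' - Δλ

First calculate the Compton shift:
Δλ = λ_C(1 - cos θ)
Δλ = 2.4263 × (1 - cos(121°))
Δλ = 2.4263 × 1.5150
Δλ = 3.6760 pm

Initial wavelength:
λ = λ' - Δλ
λ = 102.8760 - 3.6760
λ = 99.2000 pm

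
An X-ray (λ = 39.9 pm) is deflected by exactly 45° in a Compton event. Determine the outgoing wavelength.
40.6106 pm

Using the Compton formula: λ' = λ + λ_C(1 − cos θ)

For θ = 45°, cos θ = √2/2 (exact) ≈ 0.7071, so:
1 − cos 45° = 1 − (√2/2) ≈ 0.2929

Δλ = λ_C × 0.2929 = 2.4263 × 0.2929 = 0.7106 pm

λ' = 39.9 + 0.7106 = 40.6106 pm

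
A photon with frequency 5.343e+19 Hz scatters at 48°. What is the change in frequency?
6.688e+18 Hz (decrease)

Convert frequency to wavelength (c = 299792458 m/s):
λ₀ = c/f₀ = 299792458/5.343e+19 = 5.6109388e-12 m = 5.6109 pm

Calculate Compton shift:
Δλ = λ_C(1 - cos(48°)) = 0.8028 pm

Final wavelength:
λ' = λ₀ + Δλ = 5.6109 + 0.8028 = 6.4137 pm

Final frequency:
f' = c/λ' = 299792458/6.4137306e-12 = 4.6742291e+19 Hz

Frequency shift (decrease):
Δf = f₀ - f' = 5.343e+19 - 4.6742291e+19 = 6.688e+18 Hz

(Intermediate values are shown rounded; full precision is carried through to the final answer.)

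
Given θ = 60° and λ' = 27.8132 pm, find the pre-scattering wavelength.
26.6000 pm

From λ' = λ + Δλ, we have λ = λ' - Δλ

First calculate the Compton shift:
Δλ = λ_C(1 - cos θ)
Δλ = 2.4263 × (1 - cos(60°))
Δλ = 2.4263 × 0.5000
Δλ = 1.2132 pm

Initial wavelength:
λ = λ' - Δλ
λ = 27.8132 - 1.2132
λ = 26.6000 pm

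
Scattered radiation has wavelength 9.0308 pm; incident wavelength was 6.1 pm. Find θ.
102.00°

First find the wavelength shift:
Δλ = λ' - λ = 9.0308 - 6.1 = 2.9308 pm

Using Δλ = λ_C(1 - cos θ), with λ_C = h/(m_e·c) ≈ 2.42631024 pm:
cos θ = 1 - Δλ/λ_C
cos θ = 1 - 2.9308/2.42631024
cos θ = -0.207925

θ = arccos(-0.207925)
θ = 102.00°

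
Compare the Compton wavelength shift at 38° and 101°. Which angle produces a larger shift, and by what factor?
101° produces the larger shift by a factor of 5.617

Calculate both shifts using Δλ = λ_C(1 - cos θ):

For θ₁ = 38°:
Δλ₁ = 2.4263 × (1 - cos(38°))
Δλ₁ = 2.4263 × 0.2120
Δλ₁ = 0.5144 pm

For θ₂ = 101°:
Δλ₂ = 2.4263 × (1 - cos(101°))
Δλ₂ = 2.4263 × 1.1908
Δλ₂ = 2.8893 pm

The 101° angle produces the larger shift.
Ratio: 2.8893/0.5144 = 5.617

(Intermediate values are shown rounded; full precision is carried through to the final answer.)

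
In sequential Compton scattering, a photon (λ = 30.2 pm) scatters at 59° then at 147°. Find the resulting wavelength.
35.8379 pm

Apply Compton shift twice:

First scattering at θ₁ = 59°:
Δλ₁ = λ_C(1 - cos(59°))
Δλ₁ = 2.4263 × 0.4850
Δλ₁ = 1.1767 pm

After first scattering:
λ₁ = 30.2 + 1.1767 = 31.3767 pm

Second scattering at θ₂ = 147°:
Δλ₂ = λ_C(1 - cos(147°))
Δλ₂ = 2.4263 × 1.8387
Δλ₂ = 4.4612 pm

Final wavelength:
λ₂ = 31.3767 + 4.4612 = 35.8379 pm

Total shift: Δλ_total = 1.1767 + 4.4612 = 5.6379 pm

(Intermediate values are shown rounded; full precision is carried through to the final answer.)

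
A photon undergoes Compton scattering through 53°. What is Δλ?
0.9661 pm

Using the Compton scattering formula:
Δλ = λ_C(1 - cos θ)

where λ_C = h/(m_e·c) ≈ 2.4263 pm is the Compton wavelength of an electron.

For θ = 53°:
cos(53°) = 0.6018
1 - cos(53°) = 0.3982

Δλ = 2.4263 × 0.3982
Δλ = 0.9661 pm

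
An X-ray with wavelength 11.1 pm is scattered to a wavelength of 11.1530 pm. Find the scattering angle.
12.00°

First find the wavelength shift:
Δλ = λ' - λ = 11.1530 - 11.1 = 0.0530 pm

Using Δλ = λ_C(1 - cos θ), with λ_C = h/(m_e·c) ≈ 2.42631024 pm:
cos θ = 1 - Δλ/λ_C
cos θ = 1 - 0.0530/2.42631024
cos θ = 0.978156

θ = arccos(0.978156)
θ = 12.00°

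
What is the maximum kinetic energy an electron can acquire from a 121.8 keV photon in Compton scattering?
39.3195 keV

Maximum energy transfer occurs at θ = 180° (backscattering).

Initial photon: E₀ = 121.8 keV → λ₀ = 10.1793 pm

Maximum Compton shift (at 180°):
Δλ_max = 2λ_C = 2 × 2.4263 = 4.8526 pm

Final wavelength:
λ' = 10.1793 + 4.8526 = 15.0319 pm

Minimum photon energy (maximum energy to electron):
E'_min = hc/λ' = 82.4805 keV

Maximum electron kinetic energy:
K_max = E₀ - E'_min = 121.8000 - 82.4805 = 39.3195 keV

(Intermediate values are shown rounded; full precision is carried through to the final answer.)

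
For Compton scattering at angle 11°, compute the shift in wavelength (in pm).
0.0446 pm

Using the Compton scattering formula:
Δλ = λ_C(1 - cos θ)

where λ_C = h/(m_e·c) ≈ 2.4263 pm is the Compton wavelength of an electron.

For θ = 11°:
cos(11°) = 0.9816
1 - cos(11°) = 0.0184

Δλ = 2.4263 × 0.0184
Δλ = 0.0446 pm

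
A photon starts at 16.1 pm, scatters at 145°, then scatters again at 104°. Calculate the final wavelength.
23.5271 pm

Apply Compton shift twice:

First scattering at θ₁ = 145°:
Δλ₁ = λ_C(1 - cos(145°))
Δλ₁ = 2.4263 × 1.8192
Δλ₁ = 4.4138 pm

After first scattering:
λ₁ = 16.1 + 4.4138 = 20.5138 pm

Second scattering at θ₂ = 104°:
Δλ₂ = λ_C(1 - cos(104°))
Δλ₂ = 2.4263 × 1.2419
Δλ₂ = 3.0133 pm

Final wavelength:
λ₂ = 20.5138 + 3.0133 = 23.5271 pm

Total shift: Δλ_total = 4.4138 + 3.0133 = 7.4271 pm

(Intermediate values are shown rounded; full precision is carried through to the final answer.)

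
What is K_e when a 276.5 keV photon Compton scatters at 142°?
135.9654 keV

By energy conservation: K_e = E_initial - E_final

First find the scattered photon energy:
Initial wavelength: λ = hc/E = 4.4841 pm
Compton shift: Δλ = λ_C(1 - cos(142°)) = 4.3383 pm
Final wavelength: λ' = 4.4841 + 4.3383 = 8.8223 pm
Final photon energy: E' = hc/λ' = 140.5346 keV

Electron kinetic energy:
K_e = E - E' = 276.5000 - 140.5346 = 135.9654 keV

(Intermediate values are shown rounded; full precision is carried through to the final answer.)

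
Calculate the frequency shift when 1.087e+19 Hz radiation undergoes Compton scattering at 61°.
4.713e+17 Hz (decrease)

Convert frequency to wavelength (c = 299792458 m/s):
λ₀ = c/f₀ = 299792458/1.087e+19 = 2.7579803e-11 m = 27.5798 pm

Calculate Compton shift:
Δλ = λ_C(1 - cos(61°)) = 1.2500 pm

Final wavelength:
λ' = λ₀ + Δλ = 27.5798 + 1.2500 = 28.8298 pm

Final frequency:
f' = c/λ' = 299792458/2.8829815e-11 = 1.0398695e+19 Hz

Frequency shift (decrease):
Δf = f₀ - f' = 1.087e+19 - 1.0398695e+19 = 4.713e+17 Hz

(Intermediate values are shown rounded; full precision is carried through to the final answer.)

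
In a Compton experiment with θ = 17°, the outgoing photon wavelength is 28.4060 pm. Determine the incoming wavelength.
28.3000 pm

From λ' = λ + Δλ, we have λ = λ' - Δλ

First calculate the Compton shift:
Δλ = λ_C(1 - cos θ)
Δλ = 2.4263 × (1 - cos(17°))
Δλ = 2.4263 × 0.0437
Δλ = 0.1060 pm

Initial wavelength:
λ = λ' - Δλ
λ = 28.4060 - 0.1060
λ = 28.3000 pm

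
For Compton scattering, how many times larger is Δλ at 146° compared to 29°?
146° produces the larger shift by a factor of 14.588

Calculate both shifts using Δλ = λ_C(1 - cos θ):

For θ₁ = 29°:
Δλ₁ = 2.4263 × (1 - cos(29°))
Δλ₁ = 2.4263 × 0.1254
Δλ₁ = 0.3042 pm

For θ₂ = 146°:
Δλ₂ = 2.4263 × (1 - cos(146°))
Δλ₂ = 2.4263 × 1.8290
Δλ₂ = 4.4378 pm

The 146° angle produces the larger shift.
Ratio: 4.4378/0.3042 = 14.588

(Intermediate values are shown rounded; full precision is carried through to the final answer.)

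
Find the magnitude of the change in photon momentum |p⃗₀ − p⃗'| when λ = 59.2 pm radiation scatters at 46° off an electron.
8.6935e-24 kg·m/s

Photon momentum magnitude is p = h/λ.

Initial momentum:
p₀ = h/λ = 6.6261e-34/5.9200e-11 = 1.1193e-23 kg·m/s

After scattering:
λ' = λ + Δλ = 59.2 + 0.7409 = 59.9409 pm
p' = h/λ' = 6.6261e-34/5.9941e-11 = 1.1054e-23 kg·m/s

Momentum is a vector; the scattered photon's direction makes angle θ = 46° with the incident direction. The magnitude of the vector change Δp⃗ = p⃗₀ − p⃗' is found from the law of cosines:
|Δp⃗|² = p₀² + p'² − 2p₀p'cos θ
|Δp⃗|² = (1.1193e-23)² + (1.1054e-23)² − 2·1.1193e-23·1.1054e-23·cos(46°)
|Δp⃗| = 8.6935e-24 kg·m/s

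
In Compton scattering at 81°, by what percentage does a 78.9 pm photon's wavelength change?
2.5941%

Calculate the Compton shift:
Δλ = λ_C(1 - cos(81°))
Δλ = 2.4263 × (1 - cos(81°))
Δλ = 2.4263 × 0.8436
Δλ = 2.0468 pm

Percentage change:
(Δλ/λ₀) × 100 = (2.0468/78.9) × 100
= 2.5941%

(Intermediate values are shown rounded; full precision is carried through to the final answer.)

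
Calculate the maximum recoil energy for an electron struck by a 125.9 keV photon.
41.5596 keV

Maximum energy transfer occurs at θ = 180° (backscattering).

Initial photon: E₀ = 125.9 keV → λ₀ = 9.8478 pm

Maximum Compton shift (at 180°):
Δλ_max = 2λ_C = 2 × 2.4263 = 4.8526 pm

Final wavelength:
λ' = 9.8478 + 4.8526 = 14.7005 pm

Minimum photon energy (maximum energy to electron):
E'_min = hc/λ' = 84.3404 keV

Maximum electron kinetic energy:
K_max = E₀ - E'_min = 125.9000 - 84.3404 = 41.5596 keV

(Intermediate values are shown rounded; full precision is carried through to the final answer.)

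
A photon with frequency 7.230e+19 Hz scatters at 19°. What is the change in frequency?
2.234e+18 Hz (decrease)

Convert frequency to wavelength (c = 299792458 m/s):
λ₀ = c/f₀ = 299792458/7.230e+19 = 4.1465070e-12 m = 4.1465 pm

Calculate Compton shift:
Δλ = λ_C(1 - cos(19°)) = 0.1322 pm

Final wavelength:
λ' = λ₀ + Δλ = 4.1465 + 0.1322 = 4.2787 pm

Final frequency:
f' = c/λ' = 299792458/4.2786959e-12 = 7.0066316e+19 Hz

Frequency shift (decrease):
Δf = f₀ - f' = 7.230e+19 - 7.0066316e+19 = 2.234e+18 Hz

(Intermediate values are shown rounded; full precision is carried through to the final answer.)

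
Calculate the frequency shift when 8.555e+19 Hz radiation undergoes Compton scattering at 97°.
3.740e+19 Hz (decrease)

Convert frequency to wavelength (c = 299792458 m/s):
λ₀ = c/f₀ = 299792458/8.555e+19 = 3.5042952e-12 m = 3.5043 pm

Calculate Compton shift:
Δλ = λ_C(1 - cos(97°)) = 2.7220 pm

Final wavelength:
λ' = λ₀ + Δλ = 3.5043 + 2.7220 = 6.2263 pm

Final frequency:
f' = c/λ' = 299792458/6.2262983e-12 = 4.8149389e+19 Hz

Frequency shift (decrease):
Δf = f₀ - f' = 8.555e+19 - 4.8149389e+19 = 3.740e+19 Hz

(Intermediate values are shown rounded; full precision is carried through to the final answer.)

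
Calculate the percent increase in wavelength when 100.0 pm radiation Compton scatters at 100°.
2.8476%

Calculate the Compton shift:
Δλ = λ_C(1 - cos(100°))
Δλ = 2.4263 × (1 - cos(100°))
Δλ = 2.4263 × 1.1736
Δλ = 2.8476 pm

Percentage change:
(Δλ/λ₀) × 100 = (2.8476/100.0) × 100
= 2.8476%

(Intermediate values are shown rounded; full precision is carried through to the final answer.)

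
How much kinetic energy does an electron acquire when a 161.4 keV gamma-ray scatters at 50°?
16.3639 keV

By energy conservation: K_e = E_initial - E_final

First find the scattered photon energy:
Initial wavelength: λ = hc/E = 7.6818 pm
Compton shift: Δλ = λ_C(1 - cos(50°)) = 0.8667 pm
Final wavelength: λ' = 7.6818 + 0.8667 = 8.5485 pm
Final photon energy: E' = hc/λ' = 145.0361 keV

Electron kinetic energy:
K_e = E - E' = 161.4000 - 145.0361 = 16.3639 keV

(Intermediate values are shown rounded; full precision is carried through to the final answer.)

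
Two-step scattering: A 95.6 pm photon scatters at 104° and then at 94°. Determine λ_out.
101.2088 pm

Apply Compton shift twice:

First scattering at θ₁ = 104°:
Δλ₁ = λ_C(1 - cos(104°))
Δλ₁ = 2.4263 × 1.2419
Δλ₁ = 3.0133 pm

After first scattering:
λ₁ = 95.6 + 3.0133 = 98.6133 pm

Second scattering at θ₂ = 94°:
Δλ₂ = λ_C(1 - cos(94°))
Δλ₂ = 2.4263 × 1.0698
Δλ₂ = 2.5956 pm

Final wavelength:
λ₂ = 98.6133 + 2.5956 = 101.2088 pm

Total shift: Δλ_total = 3.0133 + 2.5956 = 5.6088 pm

(Intermediate values are shown rounded; full precision is carried through to the final answer.)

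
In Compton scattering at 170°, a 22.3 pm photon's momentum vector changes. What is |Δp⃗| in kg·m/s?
5.3945e-23 kg·m/s

Photon momentum magnitude is p = h/λ.

Initial momentum:
p₀ = h/λ = 6.6261e-34/2.2300e-11 = 2.9713e-23 kg·m/s

After scattering:
λ' = λ + Δλ = 22.3 + 4.8158 = 27.1158 pm
p' = h/λ' = 6.6261e-34/2.7116e-11 = 2.4436e-23 kg·m/s

Momentum is a vector; the scattered photon's direction makes angle θ = 170° with the incident direction. The magnitude of the vector change Δp⃗ = p⃗₀ − p⃗' is found from the law of cosines:
|Δp⃗|² = p₀² + p'² − 2p₀p'cos θ
|Δp⃗|² = (2.9713e-23)² + (2.4436e-23)² − 2·2.9713e-23·2.4436e-23·cos(170°)
|Δp⃗| = 5.3945e-23 kg·m/s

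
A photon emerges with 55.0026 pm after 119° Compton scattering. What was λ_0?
51.4000 pm

From λ' = λ + Δλ, we have λ = λ' - Δλ

First calculate the Compton shift:
Δλ = λ_C(1 - cos θ)
Δλ = 2.4263 × (1 - cos(119°))
Δλ = 2.4263 × 1.4848
Δλ = 3.6026 pm

Initial wavelength:
λ = λ' - Δλ
λ = 55.0026 - 3.6026
λ = 51.4000 pm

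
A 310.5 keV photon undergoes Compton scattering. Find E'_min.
140.1637 keV (at θ = 180°)

The scattered photon has minimum energy when its wavelength is maximum, i.e., when the Compton shift Δλ = λ_C(1 − cos θ) is maximum. This occurs at θ = 180° (backscattering), giving Δλ_max = 2λ_C = 4.8526 pm.

Initial wavelength: λ₀ = hc/E₀ = 3.9930 pm
Maximum final wavelength: λ'_max = λ₀ + 2λ_C = 3.9930 + 4.8526 = 8.8457 pm
Minimum final energy: E'_min = hc/λ'_max = 140.1637 keV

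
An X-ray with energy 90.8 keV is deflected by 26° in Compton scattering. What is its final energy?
89.1960 keV

First convert energy to wavelength:
λ = hc/E, with hc ≈ 1239.842 keV·pm (i.e. 1239.842 eV·nm)

For E = 90.8 keV = 90800 eV:
λ = 1239.842 keV·pm / 90.8 keV
λ = 13.6546 pm

Calculate the Compton shift:
Δλ = λ_C(1 - cos(26°)) = 2.4263 × 0.1012
Δλ = 0.2456 pm

Final wavelength:
λ' = 13.6546 + 0.2456 = 13.9002 pm

Final energy:
E' = hc/λ' = 1239.842 / 13.9002 = 89.1960 keV

(Intermediate values are shown rounded; full precision is carried through to the final answer.)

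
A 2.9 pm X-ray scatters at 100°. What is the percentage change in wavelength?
98.1943%

Calculate the Compton shift:
Δλ = λ_C(1 - cos(100°))
Δλ = 2.4263 × (1 - cos(100°))
Δλ = 2.4263 × 1.1736
Δλ = 2.8476 pm

Percentage change:
(Δλ/λ₀) × 100 = (2.8476/2.9) × 100
= 98.1943%

(Intermediate values are shown rounded; full precision is carried through to the final answer.)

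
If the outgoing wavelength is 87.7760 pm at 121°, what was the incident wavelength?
84.1000 pm

From λ' = λ + Δλ, we have λ = λ' - Δλ

First calculate the Compton shift:
Δλ = λ_C(1 - cos θ)
Δλ = 2.4263 × (1 - cos(121°))
Δλ = 2.4263 × 1.5150
Δλ = 3.6760 pm

Initial wavelength:
λ = λ' - Δλ
λ = 87.7760 - 3.6760
λ = 84.1000 pm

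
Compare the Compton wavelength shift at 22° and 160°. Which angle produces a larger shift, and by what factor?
160° produces the larger shift by a factor of 26.638

Calculate both shifts using Δλ = λ_C(1 - cos θ):

For θ₁ = 22°:
Δλ₁ = 2.4263 × (1 - cos(22°))
Δλ₁ = 2.4263 × 0.0728
Δλ₁ = 0.1767 pm

For θ₂ = 160°:
Δλ₂ = 2.4263 × (1 - cos(160°))
Δλ₂ = 2.4263 × 1.9397
Δλ₂ = 4.7063 pm

The 160° angle produces the larger shift.
Ratio: 4.7063/0.1767 = 26.638

(Intermediate values are shown rounded; full precision is carried through to the final answer.)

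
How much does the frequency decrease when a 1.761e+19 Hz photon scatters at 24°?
2.143e+17 Hz (decrease)

Convert frequency to wavelength (c = 299792458 m/s):
λ₀ = c/f₀ = 299792458/1.761e+19 = 1.7023990e-11 m = 17.0240 pm

Calculate Compton shift:
Δλ = λ_C(1 - cos(24°)) = 0.2098 pm

Final wavelength:
λ' = λ₀ + Δλ = 17.0240 + 0.2098 = 17.2338 pm

Final frequency:
f' = c/λ' = 299792458/1.7233755e-11 = 1.7395655e+19 Hz

Frequency shift (decrease):
Δf = f₀ - f' = 1.761e+19 - 1.7395655e+19 = 2.143e+17 Hz

(Intermediate values are shown rounded; full precision is carried through to the final answer.)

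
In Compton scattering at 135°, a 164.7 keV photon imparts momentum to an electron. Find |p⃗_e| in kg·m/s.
1.3431e-22 kg·m/s

The electron is initially at rest, so by conservation of momentum:
p⃗_e = p⃗₀ − p⃗'  (incident photon momentum minus scattered photon momentum)

Photon momentum magnitudes (p = h/λ = E/c):
λ₀ = hc/E₀ = 7.5279 pm → p₀ = h/λ₀ = 8.8020e-23 kg·m/s
Δλ = λ_C(1 − cos 135°) = 4.1420 pm
λ' = 11.6699 pm → p' = h/λ' = 5.6779e-23 kg·m/s

The scattered photon makes angle θ = 135° with the incident direction, so by the law of cosines:
|p⃗_e|² = p₀² + p'² − 2p₀p'cos θ
|p⃗_e|² = (8.8020e-23)² + (5.6779e-23)² − 2·8.8020e-23·5.6779e-23·cos(135°)
|p⃗_e| = 1.3431e-22 kg·m/s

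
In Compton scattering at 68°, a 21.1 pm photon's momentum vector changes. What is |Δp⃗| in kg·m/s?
3.3988e-23 kg·m/s

Photon momentum magnitude is p = h/λ.

Initial momentum:
p₀ = h/λ = 6.6261e-34/2.1100e-11 = 3.1403e-23 kg·m/s

After scattering:
λ' = λ + Δλ = 21.1 + 1.5174 = 22.6174 pm
p' = h/λ' = 6.6261e-34/2.2617e-11 = 2.9296e-23 kg·m/s

Momentum is a vector; the scattered photon's direction makes angle θ = 68° with the incident direction. The magnitude of the vector change Δp⃗ = p⃗₀ − p⃗' is found from the law of cosines:
|Δp⃗|² = p₀² + p'² − 2p₀p'cos θ
|Δp⃗|² = (3.1403e-23)² + (2.9296e-23)² − 2·3.1403e-23·2.9296e-23·cos(68°)
|Δp⃗| = 3.3988e-23 kg·m/s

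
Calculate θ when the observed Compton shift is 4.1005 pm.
133.63°

From the Compton formula Δλ = λ_C(1 - cos θ), we can solve for θ:

cos θ = 1 - Δλ/λ_C

Given:
- Δλ = 4.1005 pm
- λ_C = h/(m_e·c) ≈ 2.42631024 pm

cos θ = 1 - 4.1005/2.42631024
cos θ = 1 - 1.690015
cos θ = -0.690015

θ = arccos(-0.690015)
θ = 133.63°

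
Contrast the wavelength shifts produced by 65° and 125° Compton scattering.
125° produces the larger shift by a factor of 2.725

Calculate both shifts using Δλ = λ_C(1 - cos θ):

For θ₁ = 65°:
Δλ₁ = 2.4263 × (1 - cos(65°))
Δλ₁ = 2.4263 × 0.5774
Δλ₁ = 1.4009 pm

For θ₂ = 125°:
Δλ₂ = 2.4263 × (1 - cos(125°))
Δλ₂ = 2.4263 × 1.5736
Δλ₂ = 3.8180 pm

The 125° angle produces the larger shift.
Ratio: 3.8180/1.4009 = 2.725

(Intermediate values are shown rounded; full precision is carried through to the final answer.)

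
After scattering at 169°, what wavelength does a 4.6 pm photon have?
9.4080 pm

Using the Compton scattering formula:
λ' = λ + Δλ = λ + λ_C(1 - cos θ)

Given:
- Initial wavelength λ = 4.6 pm
- Scattering angle θ = 169°
- Compton wavelength λ_C ≈ 2.4263 pm

Calculate the shift:
Δλ = 2.4263 × (1 - cos(169°))
Δλ = 2.4263 × 1.9816
Δλ = 4.8080 pm

Final wavelength:
λ' = 4.6 + 4.8080 = 9.4080 pm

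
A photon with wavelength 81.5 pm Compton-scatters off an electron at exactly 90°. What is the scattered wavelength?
83.9263 pm

Using the Compton formula: λ' = λ + λ_C(1 − cos θ)

For θ = 90°, cos θ = 0 (exact) = 0.0000, so:
1 − cos 90° = 1 − (0) = 1.0000

Δλ = λ_C × 1.0000 = 2.4263 × 1.0000 = 2.4263 pm

λ' = 81.5 + 2.4263 = 83.9263 pm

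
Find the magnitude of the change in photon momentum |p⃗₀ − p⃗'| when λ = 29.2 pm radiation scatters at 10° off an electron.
3.9531e-24 kg·m/s

Photon momentum magnitude is p = h/λ.

Initial momentum:
p₀ = h/λ = 6.6261e-34/2.9200e-11 = 2.2692e-23 kg·m/s

After scattering:
λ' = λ + Δλ = 29.2 + 0.0369 = 29.2369 pm
p' = h/λ' = 6.6261e-34/2.9237e-11 = 2.2663e-23 kg·m/s

Momentum is a vector; the scattered photon's direction makes angle θ = 10° with the incident direction. The magnitude of the vector change Δp⃗ = p⃗₀ − p⃗' is found from the law of cosines:
|Δp⃗|² = p₀² + p'² − 2p₀p'cos θ
|Δp⃗|² = (2.2692e-23)² + (2.2663e-23)² − 2·2.2692e-23·2.2663e-23·cos(10°)
|Δp⃗| = 3.9531e-24 kg·m/s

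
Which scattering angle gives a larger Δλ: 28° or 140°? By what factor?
140° produces the larger shift by a factor of 15.088

Calculate both shifts using Δλ = λ_C(1 - cos θ):

For θ₁ = 28°:
Δλ₁ = 2.4263 × (1 - cos(28°))
Δλ₁ = 2.4263 × 0.1171
Δλ₁ = 0.2840 pm

For θ₂ = 140°:
Δλ₂ = 2.4263 × (1 - cos(140°))
Δλ₂ = 2.4263 × 1.7660
Δλ₂ = 4.2850 pm

The 140° angle produces the larger shift.
Ratio: 4.2850/0.2840 = 15.088

(Intermediate values are shown rounded; full precision is carried through to the final answer.)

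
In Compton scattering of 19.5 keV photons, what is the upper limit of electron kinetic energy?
1.3827 keV

Maximum energy transfer occurs at θ = 180° (backscattering).

Initial photon: E₀ = 19.5 keV → λ₀ = 63.5816 pm

Maximum Compton shift (at 180°):
Δλ_max = 2λ_C = 2 × 2.4263 = 4.8526 pm

Final wavelength:
λ' = 63.5816 + 4.8526 = 68.4343 pm

Minimum photon energy (maximum energy to electron):
E'_min = hc/λ' = 18.1173 keV

Maximum electron kinetic energy:
K_max = E₀ - E'_min = 19.5000 - 18.1173 = 1.3827 keV

(Intermediate values are shown rounded; full precision is carried through to the final answer.)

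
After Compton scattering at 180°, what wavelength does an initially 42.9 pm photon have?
47.7526 pm

Using the Compton formula: λ' = λ + λ_C(1 − cos θ)

For θ = 180°, cos θ = -1 (exact) = -1.0000, so:
1 − cos 180° = 1 − (-1) = 2.0000

Δλ = λ_C × 2.0000 = 2.4263 × 2.0000 = 4.8526 pm

λ' = 42.9 + 4.8526 = 47.7526 pm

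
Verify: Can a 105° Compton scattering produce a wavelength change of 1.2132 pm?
No, inconsistent

Calculate the expected shift for θ = 105°:

Δλ_expected = λ_C(1 - cos(105°))
Δλ_expected = 2.4263 × (1 - cos(105°))
Δλ_expected = 2.4263 × 1.2588
Δλ_expected = 3.0543 pm

Given shift: 1.2132 pm
Expected shift: 3.0543 pm
Difference: 1.8411 pm

The values do not match. The given shift corresponds to θ ≈ 60.0°, not 105°.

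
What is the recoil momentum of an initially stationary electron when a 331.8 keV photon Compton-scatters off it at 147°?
2.4903e-22 kg·m/s

The electron is initially at rest, so by conservation of momentum:
p⃗_e = p⃗₀ − p⃗'  (incident photon momentum minus scattered photon momentum)

Photon momentum magnitudes (p = h/λ = E/c):
λ₀ = hc/E₀ = 3.7367 pm → p₀ = h/λ₀ = 1.7732e-22 kg·m/s
Δλ = λ_C(1 − cos 147°) = 4.4612 pm
λ' = 8.1979 pm → p' = h/λ' = 8.0826e-23 kg·m/s

The scattered photon makes angle θ = 147° with the incident direction, so by the law of cosines:
|p⃗_e|² = p₀² + p'² − 2p₀p'cos θ
|p⃗_e|² = (1.7732e-22)² + (8.0826e-23)² − 2·1.7732e-22·8.0826e-23·cos(147°)
|p⃗_e| = 2.4903e-22 kg·m/s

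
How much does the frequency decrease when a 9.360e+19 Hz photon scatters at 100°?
4.405e+19 Hz (decrease)

Convert frequency to wavelength (c = 299792458 m/s):
λ₀ = c/f₀ = 299792458/9.360e+19 = 3.2029109e-12 m = 3.2029 pm

Calculate Compton shift:
Δλ = λ_C(1 - cos(100°)) = 2.8476 pm

Final wavelength:
λ' = λ₀ + Δλ = 3.2029 + 2.8476 = 6.0505 pm

Final frequency:
f' = c/λ' = 299792458/6.0505455e-12 = 4.9548005e+19 Hz

Frequency shift (decrease):
Δf = f₀ - f' = 9.360e+19 - 4.9548005e+19 = 4.405e+19 Hz

(Intermediate values are shown rounded; full precision is carried through to the final answer.)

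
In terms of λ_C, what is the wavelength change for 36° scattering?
0.1910 λ_C

The Compton shift formula is:
Δλ = λ_C(1 - cos θ)

Dividing both sides by λ_C:
Δλ/λ_C = 1 - cos θ

For θ = 36°:
Δλ/λ_C = 1 - cos(36°)
Δλ/λ_C = 1 - 0.8090
Δλ/λ_C = 0.1910

This means the shift is 0.1910 × λ_C = 0.4634 pm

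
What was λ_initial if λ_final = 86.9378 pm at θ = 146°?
82.5000 pm

From λ' = λ + Δλ, we have λ = λ' - Δλ

First calculate the Compton shift:
Δλ = λ_C(1 - cos θ)
Δλ = 2.4263 × (1 - cos(146°))
Δλ = 2.4263 × 1.8290
Δλ = 4.4378 pm

Initial wavelength:
λ = λ' - Δλ
λ = 86.9378 - 4.4378
λ = 82.5000 pm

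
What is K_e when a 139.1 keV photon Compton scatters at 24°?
3.1983 keV

By energy conservation: K_e = E_initial - E_final

First find the scattered photon energy:
Initial wavelength: λ = hc/E = 8.9133 pm
Compton shift: Δλ = λ_C(1 - cos(24°)) = 0.2098 pm
Final wavelength: λ' = 8.9133 + 0.2098 = 9.1231 pm
Final photon energy: E' = hc/λ' = 135.9017 keV

Electron kinetic energy:
K_e = E - E' = 139.1000 - 135.9017 = 3.1983 keV

(Intermediate values are shown rounded; full precision is carried through to the final answer.)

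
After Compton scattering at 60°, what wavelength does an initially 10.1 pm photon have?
11.3132 pm

Using the Compton formula: λ' = λ + λ_C(1 − cos θ)

For θ = 60°, cos θ = 1/2 (exact) = 0.5000, so:
1 − cos 60° = 1 − (1/2) = 0.5000

Δλ = λ_C × 0.5000 = 2.4263 × 0.5000 = 1.2132 pm

λ' = 10.1 + 1.2132 = 11.3132 pm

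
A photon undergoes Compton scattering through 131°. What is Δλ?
4.0181 pm

Using the Compton scattering formula:
Δλ = λ_C(1 - cos θ)

where λ_C = h/(m_e·c) ≈ 2.4263 pm is the Compton wavelength of an electron.

For θ = 131°:
cos(131°) = -0.6561
1 - cos(131°) = 1.6561

Δλ = 2.4263 × 1.6561
Δλ = 4.0181 pm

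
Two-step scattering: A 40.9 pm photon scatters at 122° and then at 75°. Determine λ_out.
46.4104 pm

Apply Compton shift twice:

First scattering at θ₁ = 122°:
Δλ₁ = λ_C(1 - cos(122°))
Δλ₁ = 2.4263 × 1.5299
Δλ₁ = 3.7121 pm

After first scattering:
λ₁ = 40.9 + 3.7121 = 44.6121 pm

Second scattering at θ₂ = 75°:
Δλ₂ = λ_C(1 - cos(75°))
Δλ₂ = 2.4263 × 0.7412
Δλ₂ = 1.7983 pm

Final wavelength:
λ₂ = 44.6121 + 1.7983 = 46.4104 pm

Total shift: Δλ_total = 3.7121 + 1.7983 = 5.5104 pm

(Intermediate values are shown rounded; full precision is carried through to the final answer.)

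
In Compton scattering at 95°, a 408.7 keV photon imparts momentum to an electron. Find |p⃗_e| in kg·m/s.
2.5653e-22 kg·m/s

The electron is initially at rest, so by conservation of momentum:
p⃗_e = p⃗₀ − p⃗'  (incident photon momentum minus scattered photon momentum)

Photon momentum magnitudes (p = h/λ = E/c):
λ₀ = hc/E₀ = 3.0336 pm → p₀ = h/λ₀ = 2.1842e-22 kg·m/s
Δλ = λ_C(1 − cos 95°) = 2.6378 pm
λ' = 5.6714 pm → p' = h/λ' = 1.1683e-22 kg·m/s

The scattered photon makes angle θ = 95° with the incident direction, so by the law of cosines:
|p⃗_e|² = p₀² + p'² − 2p₀p'cos θ
|p⃗_e|² = (2.1842e-22)² + (1.1683e-22)² − 2·2.1842e-22·1.1683e-22·cos(95°)
|p⃗_e| = 2.5653e-22 kg·m/s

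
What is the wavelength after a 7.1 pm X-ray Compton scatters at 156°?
11.7429 pm

Using the Compton scattering formula:
λ' = λ + Δλ = λ + λ_C(1 - cos θ)

Given:
- Initial wavelength λ = 7.1 pm
- Scattering angle θ = 156°
- Compton wavelength λ_C ≈ 2.4263 pm

Calculate the shift:
Δλ = 2.4263 × (1 - cos(156°))
Δλ = 2.4263 × 1.9135
Δλ = 4.6429 pm

Final wavelength:
λ' = 7.1 + 4.6429 = 11.7429 pm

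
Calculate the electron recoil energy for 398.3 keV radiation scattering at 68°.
130.5290 keV

By energy conservation: K_e = E_initial - E_final

First find the scattered photon energy:
Initial wavelength: λ = hc/E = 3.1128 pm
Compton shift: Δλ = λ_C(1 - cos(68°)) = 1.5174 pm
Final wavelength: λ' = 3.1128 + 1.5174 = 4.6302 pm
Final photon energy: E' = hc/λ' = 267.7710 keV

Electron kinetic energy:
K_e = E - E' = 398.3000 - 267.7710 = 130.5290 keV

(Intermediate values are shown rounded; full precision is carried through to the final answer.)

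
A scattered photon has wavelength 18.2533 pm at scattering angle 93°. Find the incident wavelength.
15.7000 pm

From λ' = λ + Δλ, we have λ = λ' - Δλ

First calculate the Compton shift:
Δλ = λ_C(1 - cos θ)
Δλ = 2.4263 × (1 - cos(93°))
Δλ = 2.4263 × 1.0523
Δλ = 2.5533 pm

Initial wavelength:
λ = λ' - Δλ
λ = 18.2533 - 2.5533
λ = 15.7000 pm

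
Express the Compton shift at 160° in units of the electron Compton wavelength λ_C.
1.9397 λ_C

The Compton shift formula is:
Δλ = λ_C(1 - cos θ)

Dividing both sides by λ_C:
Δλ/λ_C = 1 - cos θ

For θ = 160°:
Δλ/λ_C = 1 - cos(160°)
Δλ/λ_C = 1 - -0.9397
Δλ/λ_C = 1.9397

This means the shift is 1.9397 × λ_C = 4.7063 pm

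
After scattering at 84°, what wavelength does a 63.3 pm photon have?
65.4727 pm

Using the Compton scattering formula:
λ' = λ + Δλ = λ + λ_C(1 - cos θ)

Given:
- Initial wavelength λ = 63.3 pm
- Scattering angle θ = 84°
- Compton wavelength λ_C ≈ 2.4263 pm

Calculate the shift:
Δλ = 2.4263 × (1 - cos(84°))
Δλ = 2.4263 × 0.8955
Δλ = 2.1727 pm

Final wavelength:
λ' = 63.3 + 2.1727 = 65.4727 pm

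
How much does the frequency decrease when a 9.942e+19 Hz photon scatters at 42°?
1.703e+19 Hz (decrease)

Convert frequency to wavelength (c = 299792458 m/s):
λ₀ = c/f₀ = 299792458/9.942e+19 = 3.0154140e-12 m = 3.0154 pm

Calculate Compton shift:
Δλ = λ_C(1 - cos(42°)) = 0.6232 pm

Final wavelength:
λ' = λ₀ + Δλ = 3.0154 + 0.6232 = 3.6386 pm

Final frequency:
f' = c/λ' = 299792458/3.6386243e-12 = 8.2391704e+19 Hz

Frequency shift (decrease):
Δf = f₀ - f' = 9.942e+19 - 8.2391704e+19 = 1.703e+19 Hz

(Intermediate values are shown rounded; full precision is carried through to the final answer.)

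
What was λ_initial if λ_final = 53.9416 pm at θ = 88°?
51.6000 pm

From λ' = λ + Δλ, we have λ = λ' - Δλ

First calculate the Compton shift:
Δλ = λ_C(1 - cos θ)
Δλ = 2.4263 × (1 - cos(88°))
Δλ = 2.4263 × 0.9651
Δλ = 2.3416 pm

Initial wavelength:
λ = λ' - Δλ
λ = 53.9416 - 2.3416
λ = 51.6000 pm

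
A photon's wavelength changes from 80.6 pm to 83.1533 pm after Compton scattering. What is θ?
93.00°

First find the wavelength shift:
Δλ = λ' - λ = 83.1533 - 80.6 = 2.5533 pm

Using Δλ = λ_C(1 - cos θ), with λ_C = h/(m_e·c) ≈ 2.42631024 pm:
cos θ = 1 - Δλ/λ_C
cos θ = 1 - 2.5533/2.42631024
cos θ = -0.052339

θ = arccos(-0.052339)
θ = 93.00°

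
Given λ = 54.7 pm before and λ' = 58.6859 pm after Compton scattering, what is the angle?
130.00°

First find the wavelength shift:
Δλ = λ' - λ = 58.6859 - 54.7 = 3.9859 pm

Using Δλ = λ_C(1 - cos θ), with λ_C = h/(m_e·c) ≈ 2.42631024 pm:
cos θ = 1 - Δλ/λ_C
cos θ = 1 - 3.9859/2.42631024
cos θ = -0.642783

θ = arccos(-0.642783)
θ = 130.00°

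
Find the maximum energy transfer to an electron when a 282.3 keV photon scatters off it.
148.1840 keV

Maximum energy transfer occurs at θ = 180° (backscattering).

Initial photon: E₀ = 282.3 keV → λ₀ = 4.3919 pm

Maximum Compton shift (at 180°):
Δλ_max = 2λ_C = 2 × 2.4263 = 4.8526 pm

Final wavelength:
λ' = 4.3919 + 4.8526 = 9.2446 pm

Minimum photon energy (maximum energy to electron):
E'_min = hc/λ' = 134.1160 keV

Maximum electron kinetic energy:
K_max = E₀ - E'_min = 282.3000 - 134.1160 = 148.1840 keV

(Intermediate values are shown rounded; full precision is carried through to the final answer.)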